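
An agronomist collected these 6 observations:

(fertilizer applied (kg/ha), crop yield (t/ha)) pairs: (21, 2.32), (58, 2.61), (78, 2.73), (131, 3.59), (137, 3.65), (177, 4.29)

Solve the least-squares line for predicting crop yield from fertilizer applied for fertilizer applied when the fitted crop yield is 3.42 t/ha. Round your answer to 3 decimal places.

117.416

n = 6, Σx = 602, Σy = 19.19, Σxy = 2142.71, Σx² = 77148
Sxx = Σx² − (Σx)²/n = 77148 − 60400.666667 = 16747.333333
Sxy = Σxy − (Σx)(Σy)/n = 2142.71 − 1925.396667 = 217.313333
b = Sxy/Sxx = 217.313333/16747.333333 = 0.012976
a = ȳ − b·x̄ = 3.198333 − 0.012976·100.333333 = 1.896408
Set a + b·x = 3.42: x = (3.42 − 1.896408) / 0.012976 = 117.416158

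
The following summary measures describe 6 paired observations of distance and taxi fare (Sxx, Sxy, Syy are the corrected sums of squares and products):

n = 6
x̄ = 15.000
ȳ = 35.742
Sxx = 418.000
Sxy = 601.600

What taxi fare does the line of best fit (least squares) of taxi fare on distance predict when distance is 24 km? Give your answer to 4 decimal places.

48.6951

b = Sxy/Sxx = 601.6/418 = 1.439234
a = ȳ − b·x̄ = 35.742 − 1.439234·15 = 14.153483
ŷ(24) = a + b·24 = 14.153483 + 1.439234·24 = 48.695110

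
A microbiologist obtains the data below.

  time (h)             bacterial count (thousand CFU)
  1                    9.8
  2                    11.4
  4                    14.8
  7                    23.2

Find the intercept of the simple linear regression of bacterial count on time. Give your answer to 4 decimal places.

n = 4, Σx = 14, Σy = 59.2, Σxy = 254.2, Σx² = 70
Sxx = Σx² − (Σx)²/n = 70 − 49 = 21
Sxy = Σxy − (Σx)(Σy)/n = 254.2 − 207.2 = 47
b = Sxy/Sxx = 47/21 = 2.238095
a = ȳ − b·x̄ = 14.8 − 2.238095·3.5 = 6.966667

6.9667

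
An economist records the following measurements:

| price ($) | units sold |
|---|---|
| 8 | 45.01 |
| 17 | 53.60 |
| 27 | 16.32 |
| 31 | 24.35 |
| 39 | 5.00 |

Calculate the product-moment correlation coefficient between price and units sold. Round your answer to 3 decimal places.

-0.880

n = 5, Σx = 122, Σy = 144.28, Σxy = 2661.77, Σx² = 3564, Σy² = 5783.125
Sxx = Σx² − (Σx)²/n = 3564 − 2976.8 = 587.2
Sxy = Σxy − (Σx)(Σy)/n = 2661.77 − 3520.432 = -858.662
Syy = Σy² − (Σy)²/n = 5783.125 − 4163.34368 = 1619.78132
r = Sxy/√(Sxx·Syy) = -858.662/√(951135.591104) = -858.662/975.261806 = -0.880443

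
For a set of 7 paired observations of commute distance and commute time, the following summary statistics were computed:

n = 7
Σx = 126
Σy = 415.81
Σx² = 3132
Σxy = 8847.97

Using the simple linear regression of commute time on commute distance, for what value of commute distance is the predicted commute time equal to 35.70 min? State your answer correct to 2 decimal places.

2.98

Sxx = Σx² − (Σx)²/n = 3132 − 2268 = 864
Sxy = Σxy − (Σx)(Σy)/n = 8847.97 − 7484.58 = 1363.39
b = Sxy/Sxx = 1363.39/864 = 1.577998
a = ȳ − b·x̄ = 59.401429 − 1.577998·18 = 30.997470
Set a + b·x = 35.70: x = (35.70 − 30.997470) / 1.577998 = 2.980061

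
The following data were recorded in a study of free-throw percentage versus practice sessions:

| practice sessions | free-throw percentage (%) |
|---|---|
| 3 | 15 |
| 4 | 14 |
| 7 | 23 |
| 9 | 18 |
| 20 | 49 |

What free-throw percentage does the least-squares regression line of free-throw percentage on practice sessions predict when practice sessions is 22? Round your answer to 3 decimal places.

51.338

n = 5, Σx = 43, Σy = 119, Σxy = 1404, Σx² = 555
Sxx = Σx² − (Σx)²/n = 555 − 369.8 = 185.2
Sxy = Σxy − (Σx)(Σy)/n = 1404 − 1023.4 = 380.6
b = Sxy/Sxx = 380.6/185.2 = 2.055076
a = ȳ − b·x̄ = 23.8 − 2.055076·8.6 = 6.126350
ŷ(22) = a + b·22 = 6.126350 + 2.055076·22 = 51.338013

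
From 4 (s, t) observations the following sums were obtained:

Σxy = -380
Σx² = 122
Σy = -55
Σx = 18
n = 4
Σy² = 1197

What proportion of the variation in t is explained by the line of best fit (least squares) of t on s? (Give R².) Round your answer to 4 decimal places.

Sxx = Σx² − (Σx)²/n = 122 − 81 = 41
Sxy = Σxy − (Σx)(Σy)/n = -380 − (-247.5) = -132.5
Syy = Σy² − (Σy)²/n = 1197 − 756.25 = 440.75
R² = Sxy²/(Sxx·Syy) = (-132.5)²/(41·440.75) = 0.971529

0.9715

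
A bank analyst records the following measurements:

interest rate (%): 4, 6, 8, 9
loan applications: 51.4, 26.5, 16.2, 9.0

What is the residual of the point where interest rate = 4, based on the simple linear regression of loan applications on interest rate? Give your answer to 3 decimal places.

3.117

n = 4, Σx = 27, Σy = 103.1, Σxy = 575.2, Σx² = 197
Sxx = Σx² − (Σx)²/n = 197 − 182.25 = 14.75
Sxy = Σxy − (Σx)(Σy)/n = 575.2 − 695.925 = -120.725
b = Sxy/Sxx = -120.725/14.75 = -8.184746
a = ȳ − b·x̄ = 25.775 − (-8.184746)·6.75 = 81.022034
ŷ(4) = 81.022034 + (-8.184746)·4 = 48.283051
residual = y − ŷ = 51.4 − 48.283051 = 3.116949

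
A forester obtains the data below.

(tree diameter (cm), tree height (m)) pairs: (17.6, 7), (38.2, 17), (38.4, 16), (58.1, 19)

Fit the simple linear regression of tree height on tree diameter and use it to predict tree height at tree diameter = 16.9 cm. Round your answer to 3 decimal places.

n = 4, Σx = 152.3, Σy = 59, Σxy = 2490.9, Σx² = 6619.17
Sxx = Σx² − (Σx)²/n = 6619.17 − 5798.8225 = 820.3475
Sxy = Σxy − (Σx)(Σy)/n = 2490.9 − 2246.425 = 244.475
b = Sxy/Sxx = 244.475/820.3475 = 0.298014
a = ȳ − b·x̄ = 14.75 − 0.298014·38.075 = 3.403119
ŷ(16.9) = a + b·16.9 = 3.403119 + 0.298014·16.9 = 8.439555

8.440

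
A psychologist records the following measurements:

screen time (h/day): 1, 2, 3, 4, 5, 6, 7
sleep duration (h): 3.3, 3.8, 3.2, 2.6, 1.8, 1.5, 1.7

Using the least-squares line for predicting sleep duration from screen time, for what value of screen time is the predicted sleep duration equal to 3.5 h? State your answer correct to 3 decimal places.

1.556

n = 7, Σx = 28, Σy = 17.9, Σxy = 60.8, Σx² = 140
Sxx = Σx² − (Σx)²/n = 140 − 112 = 28
Sxy = Σxy − (Σx)(Σy)/n = 60.8 − 71.6 = -10.8
b = Sxy/Sxx = -10.8/28 = -0.385714
a = ȳ − b·x̄ = 2.557143 − (-0.385714)·4 = 4.1
Set a + b·x = 3.5: x = (3.5 − 4.1) / (-0.385714) = 1.555556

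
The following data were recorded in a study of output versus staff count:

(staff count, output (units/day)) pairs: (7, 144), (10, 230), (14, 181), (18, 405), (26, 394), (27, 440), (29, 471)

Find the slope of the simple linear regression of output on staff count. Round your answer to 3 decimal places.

n = 7, Σx = 131, Σy = 2265, Σxy = 48915, Σx² = 2915
Sxx = Σx² − (Σx)²/n = 2915 − 2451.571429 = 463.428571
Sxy = Σxy − (Σx)(Σy)/n = 48915 − 42387.857143 = 6527.142857
b = Sxy/Sxx = 6527.142857/463.428571 = 14.084464

14.084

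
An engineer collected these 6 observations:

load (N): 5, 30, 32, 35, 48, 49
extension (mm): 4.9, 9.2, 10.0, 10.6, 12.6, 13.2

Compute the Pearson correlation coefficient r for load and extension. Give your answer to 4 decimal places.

n = 6, Σx = 199, Σy = 60.5, Σxy = 2243.1, Σx² = 7879, Σy² = 654.01
Sxx = Σx² − (Σx)²/n = 7879 − 6600.166667 = 1278.833333
Sxy = Σxy − (Σx)(Σy)/n = 2243.1 − 2006.583333 = 236.516667
Syy = Σy² − (Σy)²/n = 654.01 − 610.041667 = 43.968333
r = Sxy/√(Sxx·Syy) = 236.516667/√(56228.170278) = 236.516667/237.124799 = 0.997435

0.9974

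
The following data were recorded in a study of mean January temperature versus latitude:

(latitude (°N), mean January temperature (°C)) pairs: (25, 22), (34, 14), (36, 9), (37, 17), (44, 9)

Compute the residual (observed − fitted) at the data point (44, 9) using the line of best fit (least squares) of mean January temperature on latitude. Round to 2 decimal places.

0.65

n = 5, Σx = 176, Σy = 71, Σxy = 2375, Σx² = 6382
Sxx = Σx² − (Σx)²/n = 6382 − 6195.2 = 186.8
Sxy = Σxy − (Σx)(Σy)/n = 2375 − 2499.2 = -124.2
b = Sxy/Sxx = -124.2/186.8 = -0.664882
a = ȳ − b·x̄ = 14.2 − (-0.664882)·35.2 = 37.603854
ŷ(44) = 37.603854 + (-0.664882)·44 = 8.349036
residual = y − ŷ = 9 − 8.349036 = 0.650964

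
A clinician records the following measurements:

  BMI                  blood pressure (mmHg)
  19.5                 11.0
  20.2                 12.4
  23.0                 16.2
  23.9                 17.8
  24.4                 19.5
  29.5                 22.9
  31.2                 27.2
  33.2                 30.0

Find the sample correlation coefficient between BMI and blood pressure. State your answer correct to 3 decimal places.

0.990

n = 8, Σx = 204.9, Σy = 157, Σxy = 4258.99, Σx² = 5429.79, Σy² = 3398.54
Sxx = Σx² − (Σx)²/n = 5429.79 − 5248.00125 = 181.78875
Sxy = Σxy − (Σx)(Σy)/n = 4258.99 − 4021.1625 = 237.8275
Syy = Σy² − (Σy)²/n = 3398.54 − 3081.125 = 317.415
r = Sxy/√(Sxx·Syy) = 237.8275/√(57702.476081) = 237.8275/240.213397 = 0.990068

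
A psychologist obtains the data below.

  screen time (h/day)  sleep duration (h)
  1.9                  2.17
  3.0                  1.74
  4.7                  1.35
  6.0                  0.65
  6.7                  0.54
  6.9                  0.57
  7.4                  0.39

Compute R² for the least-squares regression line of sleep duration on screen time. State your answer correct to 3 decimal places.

n = 7, Σx = 36.6, Σy = 7.41, Σxy = 30.025, Σx² = 217.96, Σy² = 10.7501
Sxx = Σx² − (Σx)²/n = 217.96 − 191.365714 = 26.594286
Sxy = Σxy − (Σx)(Σy)/n = 30.025 − 38.743714 = -8.718714
Syy = Σy² − (Σy)²/n = 10.7501 − 7.844014 = 2.906086
R² = Sxy²/(Sxx·Syy) = (-8.718714)²/(26.594286·2.906086) = 0.983576

0.984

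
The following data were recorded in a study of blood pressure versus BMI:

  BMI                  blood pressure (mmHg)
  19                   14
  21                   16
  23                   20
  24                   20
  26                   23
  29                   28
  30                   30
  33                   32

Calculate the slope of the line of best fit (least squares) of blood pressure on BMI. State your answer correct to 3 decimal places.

n = 8, Σx = 205, Σy = 183, Σxy = 4908, Σx² = 5413
Sxx = Σx² − (Σx)²/n = 5413 − 5253.125 = 159.875
Sxy = Σxy − (Σx)(Σy)/n = 4908 − 4689.375 = 218.625
b = Sxy/Sxx = 218.625/159.875 = 1.367475

1.367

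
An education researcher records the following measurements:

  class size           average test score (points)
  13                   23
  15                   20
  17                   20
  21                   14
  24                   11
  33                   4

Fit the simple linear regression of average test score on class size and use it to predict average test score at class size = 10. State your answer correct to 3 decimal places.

n = 6, Σx = 123, Σy = 92, Σxy = 1629, Σx² = 2789
Sxx = Σx² − (Σx)²/n = 2789 − 2521.5 = 267.5
Sxy = Σxy − (Σx)(Σy)/n = 1629 − 1886 = -257
b = Sxy/Sxx = -257/267.5 = -0.960748
a = ȳ − b·x̄ = 15.333333 − (-0.960748)·20.5 = 35.028660
ŷ(10) = a + b·10 = 35.028660 + (-0.960748)·10 = 25.421184

25.421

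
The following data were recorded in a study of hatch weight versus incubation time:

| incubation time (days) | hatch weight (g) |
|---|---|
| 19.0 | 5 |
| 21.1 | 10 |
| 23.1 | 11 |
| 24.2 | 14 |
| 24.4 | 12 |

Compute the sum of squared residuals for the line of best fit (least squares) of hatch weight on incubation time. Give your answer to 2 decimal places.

n = 5, Σx = 111.8, Σy = 52, Σxy = 1191.7, Σx² = 2520.82, Σy² = 586
Sxx = Σx² − (Σx)²/n = 2520.82 − 2499.848 = 20.972
Sxy = Σxy − (Σx)(Σy)/n = 1191.7 − 1162.72 = 28.98
Syy = Σy² − (Σy)²/n = 586 − 540.8 = 45.2
b = Sxy/Sxx = 28.98/20.972 = 1.381842
SSE = Syy − b·Sxy = 45.2 − 1.381842·28.98 = 5.154206

5.15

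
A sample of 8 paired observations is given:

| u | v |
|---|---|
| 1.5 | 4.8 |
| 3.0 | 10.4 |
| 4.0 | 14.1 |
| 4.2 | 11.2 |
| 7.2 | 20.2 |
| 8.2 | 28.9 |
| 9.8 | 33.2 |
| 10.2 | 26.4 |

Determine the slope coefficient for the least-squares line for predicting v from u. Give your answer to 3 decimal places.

2.964

n = 8, Σx = 48.1, Σy = 149.2, Σxy = 1118.9, Σx² = 364.05
Sxx = Σx² − (Σx)²/n = 364.05 − 289.20125 = 74.84875
Sxy = Σxy − (Σx)(Σy)/n = 1118.9 − 897.065 = 221.835
b = Sxy/Sxx = 221.835/74.84875 = 2.963777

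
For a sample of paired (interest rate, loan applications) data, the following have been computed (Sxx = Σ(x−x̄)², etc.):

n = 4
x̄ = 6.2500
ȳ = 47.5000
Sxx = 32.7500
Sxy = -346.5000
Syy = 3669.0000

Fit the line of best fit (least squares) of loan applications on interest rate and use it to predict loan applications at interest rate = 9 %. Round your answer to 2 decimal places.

b = Sxy/Sxx = -346.5/32.75 = -10.580153
a = ȳ − b·x̄ = 47.5 − (-10.580153)·6.25 = 113.625954
ŷ(9) = a + b·9 = 113.625954 + (-10.580153)·9 = 18.404580

18.40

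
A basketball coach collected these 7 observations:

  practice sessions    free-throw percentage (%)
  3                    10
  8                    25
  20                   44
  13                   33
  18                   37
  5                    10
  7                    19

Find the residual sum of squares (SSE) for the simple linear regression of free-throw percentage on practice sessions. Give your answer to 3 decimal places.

n = 7, Σx = 74, Σy = 178, Σxy = 2388, Σx² = 1040, Σy² = 5580
Sxx = Σx² − (Σx)²/n = 1040 − 782.285714 = 257.714286
Sxy = Σxy − (Σx)(Σy)/n = 2388 − 1881.714286 = 506.285714
Syy = Σy² − (Σy)²/n = 5580 − 4526.285714 = 1053.714286
b = Sxy/Sxx = 506.285714/257.714286 = 1.964523
SSE = Syy − b·Sxy = 1053.714286 − 1.964523·506.285714 = 59.104213

59.104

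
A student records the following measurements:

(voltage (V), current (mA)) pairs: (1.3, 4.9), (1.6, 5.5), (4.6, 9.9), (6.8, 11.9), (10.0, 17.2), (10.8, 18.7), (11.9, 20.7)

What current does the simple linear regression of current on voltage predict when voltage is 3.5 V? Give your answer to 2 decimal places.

n = 7, Σx = 47, Σy = 88.8, Σxy = 761.92, Σx² = 429.9
Sxx = Σx² − (Σx)²/n = 429.9 − 315.571429 = 114.328571
Sxy = Σxy − (Σx)(Σy)/n = 761.92 − 596.228571 = 165.691429
b = Sxy/Sxx = 165.691429/114.328571 = 1.449257
a = ȳ − b·x̄ = 12.685714 − 1.449257·6.714286 = 2.954992
ŷ(3.5) = a + b·3.5 = 2.954992 + 1.449257·3.5 = 8.027390

8.03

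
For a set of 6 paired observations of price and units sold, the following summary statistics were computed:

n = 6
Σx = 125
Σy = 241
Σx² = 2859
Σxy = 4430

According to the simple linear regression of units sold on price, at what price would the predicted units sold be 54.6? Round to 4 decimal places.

Sxx = Σx² − (Σx)²/n = 2859 − 2604.166667 = 254.833333
Sxy = Σxy − (Σx)(Σy)/n = 4430 − 5020.833333 = -590.833333
b = Sxy/Sxx = -590.833333/254.833333 = -2.318509
a = ȳ − b·x̄ = 40.166667 − (-2.318509)·20.833333 = 88.468934
Set a + b·x = 54.6: x = (54.6 − 88.468934) / (-2.318509) = 14.608068

14.6081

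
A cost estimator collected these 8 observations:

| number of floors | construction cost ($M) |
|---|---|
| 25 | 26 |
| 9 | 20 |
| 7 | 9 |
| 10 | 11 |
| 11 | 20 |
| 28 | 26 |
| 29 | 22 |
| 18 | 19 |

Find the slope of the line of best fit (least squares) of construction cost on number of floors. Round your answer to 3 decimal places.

n = 8, Σx = 137, Σy = 153, Σxy = 2931, Σx² = 2925
Sxx = Σx² − (Σx)²/n = 2925 − 2346.125 = 578.875
Sxy = Σxy − (Σx)(Σy)/n = 2931 − 2620.125 = 310.875
b = Sxy/Sxx = 310.875/578.875 = 0.537033

0.537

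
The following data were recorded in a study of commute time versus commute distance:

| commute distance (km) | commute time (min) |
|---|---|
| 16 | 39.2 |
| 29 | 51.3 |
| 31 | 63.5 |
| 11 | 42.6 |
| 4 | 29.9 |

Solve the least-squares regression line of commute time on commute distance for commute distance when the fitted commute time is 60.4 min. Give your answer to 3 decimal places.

33.011

n = 5, Σx = 91, Σy = 226.5, Σxy = 4671.6, Σx² = 2195
Sxx = Σx² − (Σx)²/n = 2195 − 1656.2 = 538.8
Sxy = Σxy − (Σx)(Σy)/n = 4671.6 − 4122.3 = 549.3
b = Sxy/Sxx = 549.3/538.8 = 1.019488
a = ȳ − b·x̄ = 45.3 − 1.019488·18.2 = 26.745323
Set a + b·x = 60.4: x = (60.4 − 26.745323) / 1.019488 = 33.011360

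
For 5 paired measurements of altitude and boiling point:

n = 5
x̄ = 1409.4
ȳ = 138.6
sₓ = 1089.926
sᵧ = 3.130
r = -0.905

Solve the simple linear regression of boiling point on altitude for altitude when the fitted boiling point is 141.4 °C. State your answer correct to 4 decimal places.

b = r · sᵧ/sₓ = -0.905 · 3.13/1089.926 = -0.002599
a = ȳ − b·x̄ = 138.6 − (-0.002599)·1409.4 = 142.262943
Set a + b·x = 141.4: x = (141.4 − 142.262943) / (-0.002599) = 332.036824

332.0368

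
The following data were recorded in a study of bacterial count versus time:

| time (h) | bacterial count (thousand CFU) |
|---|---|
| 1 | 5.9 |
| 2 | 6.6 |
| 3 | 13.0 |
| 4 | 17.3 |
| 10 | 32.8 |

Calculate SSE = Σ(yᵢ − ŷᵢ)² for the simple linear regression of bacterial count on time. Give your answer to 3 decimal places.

n = 5, Σx = 20, Σy = 75.6, Σxy = 455.3, Σx² = 130, Σy² = 1622.5
Sxx = Σx² − (Σx)²/n = 130 − 80 = 50
Sxy = Σxy − (Σx)(Σy)/n = 455.3 − 302.4 = 152.9
Syy = Σy² − (Σy)²/n = 1622.5 − 1143.072 = 479.428
b = Sxy/Sxx = 152.9/50 = 3.058
SSE = Syy − b·Sxy = 479.428 − 3.058·152.9 = 11.8598

11.860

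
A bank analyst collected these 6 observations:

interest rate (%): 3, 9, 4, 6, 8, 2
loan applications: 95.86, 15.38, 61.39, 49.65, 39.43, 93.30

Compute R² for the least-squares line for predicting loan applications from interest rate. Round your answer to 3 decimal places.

n = 6, Σx = 32, Σy = 355.01, Σxy = 1471.5, Σx² = 210, Σy² = 25919.1535
Sxx = Σx² − (Σx)²/n = 210 − 170.666667 = 39.333333
Sxy = Σxy − (Σx)(Σy)/n = 1471.5 − 1893.386667 = -421.886667
Syy = Σy² − (Σy)²/n = 25919.1535 − 21005.350017 = 4913.803483
R² = Sxy²/(Sxx·Syy) = (-421.886667)²/(39.333333·4913.803483) = 0.920901

0.921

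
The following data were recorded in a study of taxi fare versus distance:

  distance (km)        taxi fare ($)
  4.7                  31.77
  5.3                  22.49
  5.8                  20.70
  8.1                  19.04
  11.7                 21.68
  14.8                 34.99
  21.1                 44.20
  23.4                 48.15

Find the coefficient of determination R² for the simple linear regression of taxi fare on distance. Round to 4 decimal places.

0.7267

n = 8, Σx = 94.9, Σy = 243.02, Σxy = 3373.638, Σx² = 1498.13, Σy² = 8272.5296
Sxx = Σx² − (Σx)²/n = 1498.13 − 1125.75125 = 372.37875
Sxy = Σxy − (Σx)(Σy)/n = 3373.638 − 2882.82475 = 490.81325
Syy = Σy² − (Σy)²/n = 8272.5296 − 7382.34005 = 890.18955
R² = Sxy²/(Sxx·Syy) = (490.81325)²/(372.37875·890.18955) = 0.726717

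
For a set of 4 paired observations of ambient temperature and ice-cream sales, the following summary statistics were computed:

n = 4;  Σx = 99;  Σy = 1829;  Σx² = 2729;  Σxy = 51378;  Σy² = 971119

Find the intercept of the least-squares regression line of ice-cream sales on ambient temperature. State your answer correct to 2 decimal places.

-85.27

Sxx = Σx² − (Σx)²/n = 2729 − 2450.25 = 278.75
Sxy = Σxy − (Σx)(Σy)/n = 51378 − 45267.75 = 6110.25
b = Sxy/Sxx = 6110.25/278.75 = 21.920179
a = ȳ − b·x̄ = 457.25 − 21.920179·24.75 = -85.274439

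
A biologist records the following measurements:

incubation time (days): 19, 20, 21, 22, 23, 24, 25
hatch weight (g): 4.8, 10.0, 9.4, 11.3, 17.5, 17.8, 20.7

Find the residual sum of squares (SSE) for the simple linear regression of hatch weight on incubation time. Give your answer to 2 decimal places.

n = 7, Σx = 154, Σy = 91.5, Σxy = 2084.4, Σx² = 3416, Σy² = 1390.67
Sxx = Σx² − (Σx)²/n = 3416 − 3388 = 28
Sxy = Σxy − (Σx)(Σy)/n = 2084.4 − 2013 = 71.4
Syy = Σy² − (Σy)²/n = 1390.67 − 1196.035714 = 194.634286
b = Sxy/Sxx = 71.4/28 = 2.55
SSE = Syy − b·Sxy = 194.634286 − 2.55·71.4 = 12.564286

12.56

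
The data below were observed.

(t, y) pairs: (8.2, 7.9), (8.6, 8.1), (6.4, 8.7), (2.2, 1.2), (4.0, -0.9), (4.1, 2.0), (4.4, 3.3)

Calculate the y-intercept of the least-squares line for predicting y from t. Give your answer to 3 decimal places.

n = 7, Σx = 37.9, Σy = 30.3, Σxy = 211.88, Σx² = 239.17
Sxx = Σx² − (Σx)²/n = 239.17 − 205.201429 = 33.968571
Sxy = Σxy − (Σx)(Σy)/n = 211.88 − 164.052857 = 47.827143
b = Sxy/Sxx = 47.827143/33.968571 = 1.407982
a = ȳ − b·x̄ = 4.328571 − 1.407982·5.414286 = -3.294646

-3.295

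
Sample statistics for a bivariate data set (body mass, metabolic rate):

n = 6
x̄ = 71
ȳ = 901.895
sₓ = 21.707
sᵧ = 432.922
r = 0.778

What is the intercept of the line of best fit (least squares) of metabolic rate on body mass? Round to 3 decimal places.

-199.766

b = r · sᵧ/sₓ = 0.778 · 432.922/21.707 = 15.516346
a = ȳ − b·x̄ = 901.895 − 15.516346·71 = -199.765544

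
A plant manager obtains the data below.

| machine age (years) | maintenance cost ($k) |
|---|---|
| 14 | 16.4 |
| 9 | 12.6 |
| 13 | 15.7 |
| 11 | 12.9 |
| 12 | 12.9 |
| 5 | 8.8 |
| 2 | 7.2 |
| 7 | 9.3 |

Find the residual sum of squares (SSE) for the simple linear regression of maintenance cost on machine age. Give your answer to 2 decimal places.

n = 8, Σx = 73, Σy = 95.8, Σxy = 967.3, Σx² = 789, Σy² = 1222.8
Sxx = Σx² − (Σx)²/n = 789 − 666.125 = 122.875
Sxy = Σxy − (Σx)(Σy)/n = 967.3 − 874.175 = 93.125
Syy = Σy² − (Σy)²/n = 1222.8 − 1147.205 = 75.595
b = Sxy/Sxx = 93.125/122.875 = 0.757884
SSE = Syy − b·Sxy = 75.595 − 0.757884·93.125 = 5.017050

5.02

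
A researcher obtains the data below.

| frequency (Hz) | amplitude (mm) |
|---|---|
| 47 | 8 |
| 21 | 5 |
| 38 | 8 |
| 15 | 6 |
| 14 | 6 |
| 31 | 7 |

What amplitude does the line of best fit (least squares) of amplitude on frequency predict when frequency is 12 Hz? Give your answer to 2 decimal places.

n = 6, Σx = 166, Σy = 40, Σxy = 1176, Σx² = 5476
Sxx = Σx² − (Σx)²/n = 5476 − 4592.666667 = 883.333333
Sxy = Σxy − (Σx)(Σy)/n = 1176 − 1106.666667 = 69.333333
b = Sxy/Sxx = 69.333333/883.333333 = 0.078491
a = ȳ − b·x̄ = 6.666667 − 0.078491·27.666667 = 4.495094
ŷ(12) = a + b·12 = 4.495094 + 0.078491·12 = 5.436981

5.44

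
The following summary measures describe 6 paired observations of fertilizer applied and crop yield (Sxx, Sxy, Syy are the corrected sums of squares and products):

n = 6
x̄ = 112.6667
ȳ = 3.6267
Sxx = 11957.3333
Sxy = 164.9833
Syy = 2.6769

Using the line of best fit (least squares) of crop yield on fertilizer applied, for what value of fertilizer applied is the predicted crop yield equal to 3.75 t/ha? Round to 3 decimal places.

121.603

b = Sxy/Sxx = 164.9833/11957.3333 = 0.013798
a = ȳ − b·x̄ = 3.6267 − 0.013798·112.6667 = 2.072162
Set a + b·x = 3.75: x = (3.75 − 2.072162) / 0.013798 = 121.602994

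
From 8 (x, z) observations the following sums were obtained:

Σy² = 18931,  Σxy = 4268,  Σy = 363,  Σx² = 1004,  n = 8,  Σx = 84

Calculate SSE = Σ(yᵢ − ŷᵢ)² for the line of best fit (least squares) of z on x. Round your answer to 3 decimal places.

Sxx = Σx² − (Σx)²/n = 1004 − 882 = 122
Sxy = Σxy − (Σx)(Σy)/n = 4268 − 3811.5 = 456.5
Syy = Σy² − (Σy)²/n = 18931 − 16471.125 = 2459.875
b = Sxy/Sxx = 456.5/122 = 3.741803
SSE = Syy − b·Sxy = 2459.875 − 3.741803·456.5 = 751.741803

751.742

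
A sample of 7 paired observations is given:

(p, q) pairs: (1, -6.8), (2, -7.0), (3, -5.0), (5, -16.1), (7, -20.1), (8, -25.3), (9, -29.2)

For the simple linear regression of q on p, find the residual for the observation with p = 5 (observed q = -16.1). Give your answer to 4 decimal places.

-0.4571

n = 7, Σx = 35, Σy = -109.5, Σxy = -722.2, Σx² = 233
Sxx = Σx² − (Σx)²/n = 233 − 175 = 58
Sxy = Σxy − (Σx)(Σy)/n = -722.2 − (-547.5) = -174.7
b = Sxy/Sxx = -174.7/58 = -3.012069
a = ȳ − b·x̄ = -15.642857 − (-3.012069)·5 = -0.582512
ŷ(5) = -0.582512 + (-3.012069)·5 = -15.642857
residual = y − ŷ = -16.1 − (-15.642857) = -0.457143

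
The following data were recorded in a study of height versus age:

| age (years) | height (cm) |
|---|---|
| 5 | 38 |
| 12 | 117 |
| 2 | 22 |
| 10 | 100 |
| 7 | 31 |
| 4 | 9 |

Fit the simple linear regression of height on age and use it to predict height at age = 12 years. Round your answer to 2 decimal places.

110.98

n = 6, Σx = 40, Σy = 317, Σxy = 2891, Σx² = 338
Sxx = Σx² − (Σx)²/n = 338 − 266.666667 = 71.333333
Sxy = Σxy − (Σx)(Σy)/n = 2891 − 2113.333333 = 777.666667
b = Sxy/Sxx = 777.666667/71.333333 = 10.901869
a = ȳ − b·x̄ = 52.833333 − 10.901869·6.666667 = -19.845794
ŷ(12) = a + b·12 = -19.845794 + 10.901869·12 = 110.976636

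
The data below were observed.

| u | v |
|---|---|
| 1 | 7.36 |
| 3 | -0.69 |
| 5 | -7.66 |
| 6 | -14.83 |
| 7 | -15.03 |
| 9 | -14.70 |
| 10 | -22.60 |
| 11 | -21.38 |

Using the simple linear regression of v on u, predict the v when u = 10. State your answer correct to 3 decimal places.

-21.139

n = 8, Σx = 52, Σy = -89.53, Σxy = -820.68, Σx² = 422
Sxx = Σx² − (Σx)²/n = 422 − 338 = 84
Sxy = Σxy − (Σx)(Σy)/n = -820.68 − (-581.945) = -238.735
b = Sxy/Sxx = -238.735/84 = -2.842083
a = ȳ − b·x̄ = -11.19125 − (-2.842083)·6.5 = 7.282292
ŷ(10) = a + b·10 = 7.282292 + (-2.842083)·10 = -21.138542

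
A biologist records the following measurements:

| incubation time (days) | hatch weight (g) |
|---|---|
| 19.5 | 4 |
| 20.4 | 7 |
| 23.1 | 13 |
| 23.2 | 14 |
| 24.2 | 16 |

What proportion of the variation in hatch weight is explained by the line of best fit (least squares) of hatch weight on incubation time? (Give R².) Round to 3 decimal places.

n = 5, Σx = 110.4, Σy = 54, Σxy = 1233.1, Σx² = 2453.9, Σy² = 686
Sxx = Σx² − (Σx)²/n = 2453.9 − 2437.632 = 16.268
Sxy = Σxy − (Σx)(Σy)/n = 1233.1 − 1192.32 = 40.78
Syy = Σy² − (Σy)²/n = 686 − 583.2 = 102.8
R² = Sxy²/(Sxx·Syy) = (40.78)²/(16.268·102.8) = 0.994414

0.994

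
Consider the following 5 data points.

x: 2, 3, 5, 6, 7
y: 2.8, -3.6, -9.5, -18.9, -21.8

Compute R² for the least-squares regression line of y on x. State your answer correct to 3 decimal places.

n = 5, Σx = 23, Σy = -51, Σxy = -318.7, Σx² = 123, Σy² = 943.5
Sxx = Σx² − (Σx)²/n = 123 − 105.8 = 17.2
Sxy = Σxy − (Σx)(Σy)/n = -318.7 − (-234.6) = -84.1
Syy = Σy² − (Σy)²/n = 943.5 − 520.2 = 423.3
R² = Sxy²/(Sxx·Syy) = (-84.1)²/(17.2·423.3) = 0.971438

0.971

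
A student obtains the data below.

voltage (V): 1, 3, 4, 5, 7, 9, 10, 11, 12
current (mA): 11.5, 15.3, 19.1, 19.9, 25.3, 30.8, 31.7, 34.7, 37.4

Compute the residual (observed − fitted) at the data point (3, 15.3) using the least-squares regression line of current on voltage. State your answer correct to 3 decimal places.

-0.610

n = 9, Σx = 62, Σy = 225.7, Σxy = 1835.1, Σx² = 546
Sxx = Σx² − (Σx)²/n = 546 − 427.111111 = 118.888889
Sxy = Σxy − (Σx)(Σy)/n = 1835.1 − 1554.822222 = 280.277778
b = Sxy/Sxx = 280.277778/118.888889 = 2.357477
a = ȳ − b·x̄ = 25.077778 − 2.357477·6.888889 = 8.837383
ŷ(3) = 8.837383 + 2.357477·3 = 15.909813
residual = y − ŷ = 15.3 − 15.909813 = -0.609813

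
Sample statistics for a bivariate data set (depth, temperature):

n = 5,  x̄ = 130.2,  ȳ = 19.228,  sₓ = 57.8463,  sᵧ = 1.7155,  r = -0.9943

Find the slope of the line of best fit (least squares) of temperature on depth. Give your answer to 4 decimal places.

b = r · sᵧ/sₓ = -0.9943 · 1.7155/57.8463 = -0.029487

-0.0295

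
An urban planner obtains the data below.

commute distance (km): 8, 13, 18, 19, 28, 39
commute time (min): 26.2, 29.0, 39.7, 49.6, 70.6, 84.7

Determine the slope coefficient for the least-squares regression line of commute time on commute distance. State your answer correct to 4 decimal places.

2.0650

n = 6, Σx = 125, Σy = 299.8, Σxy = 7523.7, Σx² = 3223
Sxx = Σx² − (Σx)²/n = 3223 − 2604.166667 = 618.833333
Sxy = Σxy − (Σx)(Σy)/n = 7523.7 − 6245.833333 = 1277.866667
b = Sxy/Sxx = 1277.866667/618.833333 = 2.064961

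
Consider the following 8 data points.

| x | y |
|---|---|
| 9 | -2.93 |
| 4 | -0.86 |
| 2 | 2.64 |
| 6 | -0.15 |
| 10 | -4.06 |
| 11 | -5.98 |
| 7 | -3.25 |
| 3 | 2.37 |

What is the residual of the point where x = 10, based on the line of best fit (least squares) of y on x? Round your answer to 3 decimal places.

n = 8, Σx = 52, Σy = -12.22, Σxy = -147.45, Σx² = 416
Sxx = Σx² − (Σx)²/n = 416 − 338 = 78
Sxy = Σxy − (Σx)(Σy)/n = -147.45 − (-79.43) = -68.02
b = Sxy/Sxx = -68.02/78 = -0.872051
a = ȳ − b·x̄ = -1.5275 − (-0.872051)·6.5 = 4.140833
ŷ(10) = 4.140833 + (-0.872051)·10 = -4.579679
residual = y − ŷ = -4.06 − (-4.579679) = 0.519679

0.520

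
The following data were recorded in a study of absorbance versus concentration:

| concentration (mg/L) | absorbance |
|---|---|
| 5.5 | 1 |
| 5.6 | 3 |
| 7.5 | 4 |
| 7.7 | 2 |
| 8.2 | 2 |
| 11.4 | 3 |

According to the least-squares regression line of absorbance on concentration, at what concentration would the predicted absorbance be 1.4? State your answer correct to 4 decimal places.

n = 6, Σx = 45.9, Σy = 15, Σxy = 118.3, Σx² = 374.35
Sxx = Σx² − (Σx)²/n = 374.35 − 351.135 = 23.215
Sxy = Σxy − (Σx)(Σy)/n = 118.3 − 114.75 = 3.55
b = Sxy/Sxx = 3.55/23.215 = 0.152918
a = ȳ − b·x̄ = 2.5 − 0.152918·7.65 = 1.330174
Set a + b·x = 1.4: x = (1.4 − 1.330174) / 0.152918 = 0.456620

0.4566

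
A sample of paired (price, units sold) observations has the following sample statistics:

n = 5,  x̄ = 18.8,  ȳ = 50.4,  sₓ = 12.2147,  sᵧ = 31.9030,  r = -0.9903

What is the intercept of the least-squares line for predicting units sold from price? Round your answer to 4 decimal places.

99.0265

b = r · sᵧ/sₓ = -0.9903 · 31.903/12.2147 = -2.586518
a = ȳ − b·x̄ = 50.4 − (-2.586518)·18.8 = 99.026538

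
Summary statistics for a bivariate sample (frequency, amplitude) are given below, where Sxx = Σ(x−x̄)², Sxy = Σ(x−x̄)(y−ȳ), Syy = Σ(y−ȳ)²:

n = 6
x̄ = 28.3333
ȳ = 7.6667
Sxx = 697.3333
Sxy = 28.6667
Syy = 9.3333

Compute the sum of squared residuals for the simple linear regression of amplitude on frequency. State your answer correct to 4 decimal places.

b = Sxy/Sxx = 28.6667/697.3333 = 0.041109
SSE = Syy − b·Sxy = 9.3333 − 0.041109·28.6667 = 8.154840

8.1548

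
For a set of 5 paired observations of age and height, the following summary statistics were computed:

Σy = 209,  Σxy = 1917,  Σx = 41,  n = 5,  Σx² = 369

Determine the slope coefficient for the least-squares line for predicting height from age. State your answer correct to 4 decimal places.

Sxx = Σx² − (Σx)²/n = 369 − 336.2 = 32.8
Sxy = Σxy − (Σx)(Σy)/n = 1917 − 1713.8 = 203.2
b = Sxy/Sxx = 203.2/32.8 = 6.195122

6.1951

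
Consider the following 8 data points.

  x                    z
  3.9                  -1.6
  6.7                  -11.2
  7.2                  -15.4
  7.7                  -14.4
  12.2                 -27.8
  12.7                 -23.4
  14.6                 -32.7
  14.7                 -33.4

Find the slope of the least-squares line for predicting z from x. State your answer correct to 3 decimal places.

-2.700

n = 8, Σx = 79.7, Σy = -159.9, Σxy = -1907.78, Σx² = 910.61
Sxx = Σx² − (Σx)²/n = 910.61 − 794.01125 = 116.59875
Sxy = Σxy − (Σx)(Σy)/n = -1907.78 − (-1593.00375) = -314.77625
b = Sxy/Sxx = -314.77625/116.59875 = -2.699654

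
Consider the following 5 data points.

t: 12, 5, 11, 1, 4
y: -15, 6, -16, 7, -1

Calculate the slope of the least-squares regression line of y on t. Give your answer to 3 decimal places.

-2.215

n = 5, Σx = 33, Σy = -19, Σxy = -323, Σx² = 307
Sxx = Σx² − (Σx)²/n = 307 − 217.8 = 89.2
Sxy = Σxy − (Σx)(Σy)/n = -323 − (-125.4) = -197.6
b = Sxy/Sxx = -197.6/89.2 = -2.215247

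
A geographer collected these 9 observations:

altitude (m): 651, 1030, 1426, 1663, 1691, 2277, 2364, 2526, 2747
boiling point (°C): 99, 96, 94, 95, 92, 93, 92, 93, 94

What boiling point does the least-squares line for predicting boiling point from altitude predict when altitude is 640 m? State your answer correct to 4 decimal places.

97.0105

n = 9, Σx = 16375, Σy = 848, Σxy = 1533315, Σx² = 33843137
Sxx = Σx² − (Σx)²/n = 33843137 − 29793402.777778 = 4049734.222222
Sxy = Σxy − (Σx)(Σy)/n = 1533315 − 1542888.888889 = -9573.888889
b = Sxy/Sxx = -9573.888889/4049734.222222 = -0.002364
a = ȳ − b·x̄ = 94.222222 − (-0.002364)·1819.444444 = 98.523531
ŷ(640) = a + b·640 = 98.523531 + (-0.002364)·640 = 97.010521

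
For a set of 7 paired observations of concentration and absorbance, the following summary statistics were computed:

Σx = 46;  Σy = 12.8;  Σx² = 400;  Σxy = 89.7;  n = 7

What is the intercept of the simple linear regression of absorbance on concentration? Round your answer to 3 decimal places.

1.453

Sxx = Σx² − (Σx)²/n = 400 − 302.285714 = 97.714286
Sxy = Σxy − (Σx)(Σy)/n = 89.7 − 84.114286 = 5.585714
b = Sxy/Sxx = 5.585714/97.714286 = 0.057164
a = ȳ − b·x̄ = 1.828571 − 0.057164·6.571429 = 1.452924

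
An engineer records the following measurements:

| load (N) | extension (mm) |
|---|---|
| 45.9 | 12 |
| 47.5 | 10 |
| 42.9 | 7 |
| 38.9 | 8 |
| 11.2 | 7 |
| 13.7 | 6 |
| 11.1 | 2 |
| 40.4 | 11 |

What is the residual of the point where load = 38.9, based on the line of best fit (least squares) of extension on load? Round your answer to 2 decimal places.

-1.00

n = 8, Σx = 251.6, Σy = 63, Σxy = 2264.5, Σx² = 9785.18
Sxx = Σx² − (Σx)²/n = 9785.18 − 7912.82 = 1872.36
Sxy = Σxy − (Σx)(Σy)/n = 2264.5 − 1981.35 = 283.15
b = Sxy/Sxx = 283.15/1872.36 = 0.151226
a = ȳ − b·x̄ = 7.875 − 0.151226·31.45 = 3.118934
ŷ(38.9) = 3.118934 + 0.151226·38.9 = 9.001636
residual = y − ŷ = 8 − 9.001636 = -1.001636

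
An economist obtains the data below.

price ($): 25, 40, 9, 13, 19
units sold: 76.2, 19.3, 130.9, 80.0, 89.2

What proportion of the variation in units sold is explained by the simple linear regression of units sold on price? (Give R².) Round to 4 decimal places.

0.8607

n = 5, Σx = 106, Σy = 395.6, Σxy = 6589.9, Σx² = 2836, Σy² = 37670.38
Sxx = Σx² − (Σx)²/n = 2836 − 2247.2 = 588.8
Sxy = Σxy − (Σx)(Σy)/n = 6589.9 − 8386.72 = -1796.82
Syy = Σy² − (Σy)²/n = 37670.38 − 31299.872 = 6370.508
R² = Sxy²/(Sxx·Syy) = (-1796.82)²/(588.8·6370.508) = 0.860731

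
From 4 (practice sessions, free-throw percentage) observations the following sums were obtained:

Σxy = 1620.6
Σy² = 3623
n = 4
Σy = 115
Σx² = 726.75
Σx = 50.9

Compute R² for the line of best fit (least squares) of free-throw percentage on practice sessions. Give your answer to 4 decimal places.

Sxx = Σx² − (Σx)²/n = 726.75 − 647.7025 = 79.0475
Sxy = Σxy − (Σx)(Σy)/n = 1620.6 − 1463.375 = 157.225
Syy = Σy² − (Σy)²/n = 3623 − 3306.25 = 316.75
R² = Sxy²/(Sxx·Syy) = (157.225)²/(79.0475·316.75) = 0.987276

0.9873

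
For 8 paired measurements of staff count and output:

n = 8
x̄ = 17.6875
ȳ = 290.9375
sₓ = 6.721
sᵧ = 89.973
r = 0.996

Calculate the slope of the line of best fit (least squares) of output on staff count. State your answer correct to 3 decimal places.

b = r · sᵧ/sₓ = 0.996 · 89.973/6.721 = 13.333300

13.333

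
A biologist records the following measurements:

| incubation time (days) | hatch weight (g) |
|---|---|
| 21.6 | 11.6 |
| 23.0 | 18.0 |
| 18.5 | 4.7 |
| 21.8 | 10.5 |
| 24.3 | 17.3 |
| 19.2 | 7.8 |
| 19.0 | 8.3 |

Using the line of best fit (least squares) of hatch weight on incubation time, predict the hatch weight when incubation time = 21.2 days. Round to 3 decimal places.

n = 7, Σx = 147.4, Σy = 78.2, Σxy = 1708.26, Σx² = 3133.18
Sxx = Σx² − (Σx)²/n = 3133.18 − 3103.822857 = 29.357143
Sxy = Σxy − (Σx)(Σy)/n = 1708.26 − 1646.668571 = 61.591429
b = Sxy/Sxx = 61.591429/29.357143 = 2.098005
a = ȳ − b·x̄ = 11.171429 − 2.098005·21.057143 = -33.006560
ŷ(21.2) = a + b·21.2 = -33.006560 + 2.098005·21.2 = 11.471144

11.471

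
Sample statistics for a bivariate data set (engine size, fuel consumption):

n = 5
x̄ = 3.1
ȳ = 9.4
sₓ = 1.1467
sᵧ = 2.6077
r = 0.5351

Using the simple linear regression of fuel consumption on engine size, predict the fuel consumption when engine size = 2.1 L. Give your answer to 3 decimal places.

8.183

b = r · sᵧ/sₓ = 0.5351 · 2.6077/1.1467 = 1.216866
a = ȳ − b·x̄ = 9.4 − 1.216866·3.1 = 5.627715
ŷ(2.1) = a + b·2.1 = 5.627715 + 1.216866·2.1 = 8.183134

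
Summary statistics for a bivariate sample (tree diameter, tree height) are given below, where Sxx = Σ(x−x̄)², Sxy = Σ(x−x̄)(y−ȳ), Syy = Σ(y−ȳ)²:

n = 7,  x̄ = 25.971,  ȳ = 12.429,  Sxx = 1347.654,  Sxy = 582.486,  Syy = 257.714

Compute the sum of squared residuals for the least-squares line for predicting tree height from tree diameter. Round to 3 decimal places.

b = Sxy/Sxx = 582.486/1347.654 = 0.432222
SSE = Syy − b·Sxy = 257.714 − 0.432222·582.486 = 5.950610

5.951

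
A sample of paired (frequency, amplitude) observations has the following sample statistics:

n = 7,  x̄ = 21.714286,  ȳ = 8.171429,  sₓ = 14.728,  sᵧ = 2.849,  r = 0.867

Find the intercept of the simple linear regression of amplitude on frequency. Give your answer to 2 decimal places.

b = r · sᵧ/sₓ = 0.867 · 2.849/14.728 = 0.167713
a = ȳ − b·x̄ = 8.171429 − 0.167713·21.714286 = 4.529652

4.53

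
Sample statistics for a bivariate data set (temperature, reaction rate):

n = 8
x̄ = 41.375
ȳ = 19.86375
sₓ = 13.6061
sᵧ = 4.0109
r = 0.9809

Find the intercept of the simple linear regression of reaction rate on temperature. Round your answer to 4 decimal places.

b = r · sᵧ/sₓ = 0.9809 · 4.0109/13.6061 = 0.289156
a = ȳ − b·x̄ = 19.86375 − 0.289156·41.375 = 7.899901

7.8999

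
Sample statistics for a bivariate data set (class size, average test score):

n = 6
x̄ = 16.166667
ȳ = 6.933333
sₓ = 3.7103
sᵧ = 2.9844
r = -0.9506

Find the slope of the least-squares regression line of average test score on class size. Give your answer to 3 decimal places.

b = r · sᵧ/sₓ = -0.9506 · 2.9844/3.7103 = -0.764620

-0.765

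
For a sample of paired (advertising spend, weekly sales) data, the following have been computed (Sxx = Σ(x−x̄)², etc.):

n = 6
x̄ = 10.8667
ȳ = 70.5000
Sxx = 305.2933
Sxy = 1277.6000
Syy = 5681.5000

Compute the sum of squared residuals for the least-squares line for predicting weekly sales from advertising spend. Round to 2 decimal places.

b = Sxy/Sxx = 1277.6/305.2933 = 4.184828
SSE = Syy − b·Sxy = 5681.5 − 4.184828·1277.6 = 334.963538

334.96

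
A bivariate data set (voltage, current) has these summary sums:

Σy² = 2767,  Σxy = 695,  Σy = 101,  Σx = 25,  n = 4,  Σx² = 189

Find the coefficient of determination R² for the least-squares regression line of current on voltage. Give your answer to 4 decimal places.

0.5725

Sxx = Σx² − (Σx)²/n = 189 − 156.25 = 32.75
Sxy = Σxy − (Σx)(Σy)/n = 695 − 631.25 = 63.75
Syy = Σy² − (Σy)²/n = 2767 − 2550.25 = 216.75
R² = Sxy²/(Sxx·Syy) = (63.75)²/(32.75·216.75) = 0.572519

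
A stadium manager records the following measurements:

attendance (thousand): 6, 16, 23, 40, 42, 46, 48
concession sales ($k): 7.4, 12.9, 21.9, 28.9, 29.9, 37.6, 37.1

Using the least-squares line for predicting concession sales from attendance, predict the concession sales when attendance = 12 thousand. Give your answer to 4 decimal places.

11.5178

n = 7, Σx = 221, Σy = 175.7, Σxy = 6676.7, Σx² = 8605
Sxx = Σx² − (Σx)²/n = 8605 − 6977.285714 = 1627.714286
Sxy = Σxy − (Σx)(Σy)/n = 6676.7 − 5547.1 = 1129.6
b = Sxy/Sxx = 1129.6/1627.714286 = 0.693979
a = ȳ − b·x̄ = 25.1 − 0.693979·31.571429 = 3.190082
ŷ(12) = a + b·12 = 3.190082 + 0.693979·12 = 11.517834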